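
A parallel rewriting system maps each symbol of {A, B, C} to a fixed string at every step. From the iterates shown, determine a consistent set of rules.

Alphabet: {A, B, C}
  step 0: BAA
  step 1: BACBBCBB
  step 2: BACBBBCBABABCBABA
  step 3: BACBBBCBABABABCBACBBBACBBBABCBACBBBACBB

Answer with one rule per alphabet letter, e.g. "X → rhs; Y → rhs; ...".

A->CBB, B->BA, C->BC

  step 2 ⇒ step 3: BACBBBCBABABCBABA ⇒ BA·CBB·BC·BA·BA·BA·BC·BA·CBB·BA·CBB·BA·BC·BA·CBB·BA·CBB
    A ↦ CBB
    B ↦ BA
    C ↦ BC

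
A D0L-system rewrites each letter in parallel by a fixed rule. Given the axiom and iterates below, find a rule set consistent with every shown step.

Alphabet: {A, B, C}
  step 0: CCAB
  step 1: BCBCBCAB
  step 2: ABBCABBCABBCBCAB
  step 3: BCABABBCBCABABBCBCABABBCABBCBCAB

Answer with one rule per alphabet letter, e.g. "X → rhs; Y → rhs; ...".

A->BC, B->AB, C->BC

  step 2 ⇒ step 3: ABBCABBCABBCBCAB ⇒ BC·AB·AB·BC·BC·AB·AB·BC·BC·AB·AB·BC·AB·BC·BC·AB
    A ↦ BC
    B ↦ AB
    C ↦ BC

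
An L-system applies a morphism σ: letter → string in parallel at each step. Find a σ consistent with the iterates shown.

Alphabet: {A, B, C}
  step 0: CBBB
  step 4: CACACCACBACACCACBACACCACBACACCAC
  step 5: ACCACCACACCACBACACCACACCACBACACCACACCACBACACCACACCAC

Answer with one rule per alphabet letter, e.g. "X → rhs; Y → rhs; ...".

  step 4 ⇒ step 5: CACACCACBACACCACBACACCACBACACCAC ⇒ AC·C·AC·C·AC·AC·C·AC·BA·C·AC·C·AC·AC·C·AC·BA·C·AC·C·AC·AC·C·AC·BA·C·AC·C·AC·AC·C·AC
    A ↦ C
    B ↦ BA
    C ↦ AC

A->C, B->BA, C->AC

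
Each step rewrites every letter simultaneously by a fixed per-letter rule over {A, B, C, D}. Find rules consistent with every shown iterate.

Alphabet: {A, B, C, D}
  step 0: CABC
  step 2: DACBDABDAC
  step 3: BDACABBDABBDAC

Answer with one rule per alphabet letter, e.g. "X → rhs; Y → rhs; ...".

  step 2 ⇒ step 3: DACBDABDAC ⇒ B·D·AC·AB·B·D·AB·B·D·AC
    A ↦ D
    B ↦ AB
    C ↦ AC
    D ↦ B

A->D, B->AB, C->AC, D->B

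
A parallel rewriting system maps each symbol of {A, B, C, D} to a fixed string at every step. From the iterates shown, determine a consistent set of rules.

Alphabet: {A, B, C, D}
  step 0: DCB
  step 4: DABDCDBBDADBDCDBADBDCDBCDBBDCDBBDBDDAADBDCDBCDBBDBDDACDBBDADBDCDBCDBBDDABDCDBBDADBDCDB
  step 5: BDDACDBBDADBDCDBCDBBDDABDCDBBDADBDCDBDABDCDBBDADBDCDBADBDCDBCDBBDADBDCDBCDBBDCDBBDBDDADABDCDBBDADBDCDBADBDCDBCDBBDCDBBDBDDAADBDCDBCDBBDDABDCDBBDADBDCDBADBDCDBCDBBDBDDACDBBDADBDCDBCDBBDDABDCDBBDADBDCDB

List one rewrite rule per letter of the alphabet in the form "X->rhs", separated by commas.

A->DA, B->CDB, C->AD, D->BD

  step 4 ⇒ step 5: DABDCDBBDADBDCDBADBDCDBCDBBDCDBBDBDDAADBDCDBCDBBDBDDACDBBDADBDCDBCDBBDDABDCDBBDADBDCDB ⇒ BD·DA·CDB·BD·AD·BD·CDB·CDB·BD·DA·BD·CDB·BD·AD·BD·CDB·DA·BD·CDB·BD·AD·BD·CDB·AD·BD·CDB·CDB·BD·AD·BD·CDB·CDB·BD·CDB·BD·BD·DA·DA·BD·CDB·BD·AD·BD·CDB·AD·BD·CDB·CDB·BD·CDB·BD·BD·DA·AD·BD·CDB·CDB·BD·DA·BD·CDB·BD·AD·BD·CDB·AD·BD·CDB·CDB·BD·BD·DA·CDB·BD·AD·BD·CDB·CDB·BD·DA·BD·CDB·BD·AD·BD·CDB
    A ↦ DA
    B ↦ CDB
    C ↦ AD
    D ↦ BD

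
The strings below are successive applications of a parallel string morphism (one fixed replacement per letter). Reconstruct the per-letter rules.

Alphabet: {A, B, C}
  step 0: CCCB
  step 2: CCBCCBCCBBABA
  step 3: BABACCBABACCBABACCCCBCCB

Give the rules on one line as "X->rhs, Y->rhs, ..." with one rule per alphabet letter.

  step 2 ⇒ step 3: CCBCCBCCBBABA ⇒ BA·BA·CC·BA·BA·CC·BA·BA·CC·CC·B·CC·B
    A ↦ B
    B ↦ CC
    C ↦ BA

A->B, B->CC, C->BA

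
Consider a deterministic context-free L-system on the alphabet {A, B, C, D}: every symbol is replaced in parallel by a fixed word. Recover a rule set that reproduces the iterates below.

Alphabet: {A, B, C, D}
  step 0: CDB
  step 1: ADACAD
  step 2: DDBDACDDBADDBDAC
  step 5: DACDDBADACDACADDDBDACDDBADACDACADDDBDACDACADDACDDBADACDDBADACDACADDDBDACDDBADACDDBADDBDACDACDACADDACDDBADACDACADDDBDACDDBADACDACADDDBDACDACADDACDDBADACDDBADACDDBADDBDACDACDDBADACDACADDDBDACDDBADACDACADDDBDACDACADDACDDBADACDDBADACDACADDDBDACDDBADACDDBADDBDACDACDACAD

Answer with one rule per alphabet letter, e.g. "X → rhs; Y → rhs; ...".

  step 1 ⇒ step 2: ADACAD ⇒ DDB·DAC·DDB·A·DDB·DAC
    A ↦ DDB
    C ↦ A
    D ↦ DAC
  step 0 ⇒ step 1: CDB ⇒ A·DAC·AD
    B ↦ AD

A->DDB, B->AD, C->A, D->DAC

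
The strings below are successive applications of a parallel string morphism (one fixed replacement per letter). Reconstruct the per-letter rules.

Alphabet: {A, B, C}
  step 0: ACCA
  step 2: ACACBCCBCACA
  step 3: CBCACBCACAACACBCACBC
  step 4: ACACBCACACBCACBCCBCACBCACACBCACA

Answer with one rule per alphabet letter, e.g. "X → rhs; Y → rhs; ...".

A->CBC, B->C, C->A

  step 3 ⇒ step 4: CBCACBCACAACACBCACBC ⇒ A·C·A·CBC·A·C·A·CBC·A·CBC·CBC·A·CBC·A·C·A·CBC·A·C·A
    A ↦ CBC
    B ↦ C
    C ↦ A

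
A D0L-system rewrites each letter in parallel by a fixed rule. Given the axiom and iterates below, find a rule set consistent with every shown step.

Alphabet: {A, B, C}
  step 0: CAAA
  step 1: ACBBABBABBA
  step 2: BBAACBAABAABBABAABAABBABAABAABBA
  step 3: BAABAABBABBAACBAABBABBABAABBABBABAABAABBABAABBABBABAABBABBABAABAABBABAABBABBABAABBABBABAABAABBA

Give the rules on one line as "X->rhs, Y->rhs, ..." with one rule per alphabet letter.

  step 2 ⇒ step 3: BBAACBAABAABBABAABAABBABAABAABBA ⇒ BAA·BAA·BBA·BBA·AC·BAA·BBA·BBA·BAA·BBA·BBA·BAA·BAA·BBA·BAA·BBA·BBA·BAA·BBA·BBA·BAA·BAA·BBA·BAA·BBA·BBA·BAA·BBA·BBA·BAA·BAA·BBA
    A ↦ BBA
    B ↦ BAA
    C ↦ AC

A->BBA, B->BAA, C->AC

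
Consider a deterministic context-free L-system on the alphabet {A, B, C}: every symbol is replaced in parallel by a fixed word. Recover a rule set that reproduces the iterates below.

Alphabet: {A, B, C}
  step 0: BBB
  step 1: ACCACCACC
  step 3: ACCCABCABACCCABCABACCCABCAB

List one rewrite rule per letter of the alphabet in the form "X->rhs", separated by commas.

A->B, B->ACC, C->CA

  step 0 ⇒ step 1: BBB ⇒ ACC·ACC·ACC
    B ↦ ACC
    A ↦ B  (constrained at step 1)
    C ↦ CA  (constrained at step 1)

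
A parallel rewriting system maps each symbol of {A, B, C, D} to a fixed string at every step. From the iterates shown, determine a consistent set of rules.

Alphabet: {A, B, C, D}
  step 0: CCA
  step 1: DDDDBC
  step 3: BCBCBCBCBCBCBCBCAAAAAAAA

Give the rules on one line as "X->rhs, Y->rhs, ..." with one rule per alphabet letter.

A->BC, B->DD, C->DD, D->AA

  step 0 ⇒ step 1: CCA ⇒ DD·DD·BC
    A ↦ BC
    C ↦ DD
    B ↦ DD  (constrained at step 1)
    D ↦ AA  (constrained at step 1)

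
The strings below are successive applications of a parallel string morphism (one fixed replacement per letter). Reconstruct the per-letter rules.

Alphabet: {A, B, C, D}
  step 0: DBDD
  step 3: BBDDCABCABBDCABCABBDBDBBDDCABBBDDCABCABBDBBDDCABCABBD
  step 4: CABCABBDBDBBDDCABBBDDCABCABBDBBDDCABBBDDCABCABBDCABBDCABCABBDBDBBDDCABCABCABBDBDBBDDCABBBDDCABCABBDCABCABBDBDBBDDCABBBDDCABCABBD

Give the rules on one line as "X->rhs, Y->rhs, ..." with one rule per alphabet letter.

A->BDD, B->CAB, C->B, D->BD

  step 3 ⇒ step 4: BBDDCABCABBDCABCABBDBDBBDDCABBBDDCABCABBDBBDDCABCABBD ⇒ CAB·CAB·BD·BD·B·BDD·CAB·B·BDD·CAB·CAB·BD·B·BDD·CAB·B·BDD·CAB·CAB·BD·CAB·BD·CAB·CAB·BD·BD·B·BDD·CAB·CAB·CAB·BD·BD·B·BDD·CAB·B·BDD·CAB·CAB·BD·CAB·CAB·BD·BD·B·BDD·CAB·B·BDD·CAB·CAB·BD
    A ↦ BDD
    B ↦ CAB
    C ↦ B
    D ↦ BD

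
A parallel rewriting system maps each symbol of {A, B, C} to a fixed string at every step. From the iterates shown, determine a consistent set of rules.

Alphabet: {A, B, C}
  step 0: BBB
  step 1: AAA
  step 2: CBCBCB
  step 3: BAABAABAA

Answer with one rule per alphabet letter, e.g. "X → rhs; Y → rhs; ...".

A->CB, B->A, C->BA

  step 2 ⇒ step 3: CBCBCB ⇒ BA·A·BA·A·BA·A
    B ↦ A
    C ↦ BA
  step 1 ⇒ step 2: AAA ⇒ CB·CB·CB
    A ↦ CB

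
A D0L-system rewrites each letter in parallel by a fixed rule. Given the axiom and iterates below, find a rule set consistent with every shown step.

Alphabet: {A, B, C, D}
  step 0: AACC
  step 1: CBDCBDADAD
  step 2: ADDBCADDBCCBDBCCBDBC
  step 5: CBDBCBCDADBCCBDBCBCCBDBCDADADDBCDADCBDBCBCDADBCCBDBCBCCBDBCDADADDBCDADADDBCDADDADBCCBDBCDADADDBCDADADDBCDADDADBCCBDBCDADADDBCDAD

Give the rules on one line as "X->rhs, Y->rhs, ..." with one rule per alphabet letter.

  step 1 ⇒ step 2: CBDCBDADAD ⇒ AD·D·BC·AD·D·BC·CBD·BC·CBD·BC
    A ↦ CBD
    B ↦ D
    C ↦ AD
    D ↦ BC

A->CBD, B->D, C->AD, D->BC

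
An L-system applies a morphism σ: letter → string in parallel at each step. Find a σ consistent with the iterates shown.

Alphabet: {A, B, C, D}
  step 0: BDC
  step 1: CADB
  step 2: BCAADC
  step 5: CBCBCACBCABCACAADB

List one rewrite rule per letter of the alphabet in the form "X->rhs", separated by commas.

  step 1 ⇒ step 2: CADB ⇒ B·CA·AD·C
    A ↦ CA
    B ↦ C
    C ↦ B
    D ↦ AD

A->CA, B->C, C->B, D->AD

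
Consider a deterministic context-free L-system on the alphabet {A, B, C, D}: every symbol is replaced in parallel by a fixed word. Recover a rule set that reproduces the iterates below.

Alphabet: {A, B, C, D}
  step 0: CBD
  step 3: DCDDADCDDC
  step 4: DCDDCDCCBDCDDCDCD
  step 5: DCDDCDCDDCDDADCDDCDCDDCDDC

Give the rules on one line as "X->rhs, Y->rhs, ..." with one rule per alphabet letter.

  step 4 ⇒ step 5: DCDDCDCCBDCDDCDCD ⇒ DC·D·DC·DC·D·DC·D·D·A·DC·D·DC·DC·D·DC·D·DC
    B ↦ A
    C ↦ D
    D ↦ DC
  step 3 ⇒ step 4: DCDDADCDDC ⇒ DC·D·DC·DC·CB·DC·D·DC·DC·D
    A ↦ CB

A->CB, B->A, C->D, D->DC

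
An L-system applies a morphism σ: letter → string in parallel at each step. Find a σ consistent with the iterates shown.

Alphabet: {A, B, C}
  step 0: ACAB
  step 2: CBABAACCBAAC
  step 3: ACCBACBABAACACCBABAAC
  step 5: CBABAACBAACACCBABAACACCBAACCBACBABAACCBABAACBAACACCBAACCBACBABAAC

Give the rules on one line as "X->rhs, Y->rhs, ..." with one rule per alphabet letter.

A->BA, B->C, C->AC

  step 2 ⇒ step 3: CBABAACCBAAC ⇒ AC·C·BA·C·BA·BA·AC·AC·C·BA·BA·AC
    A ↦ BA
    B ↦ C
    C ↦ AC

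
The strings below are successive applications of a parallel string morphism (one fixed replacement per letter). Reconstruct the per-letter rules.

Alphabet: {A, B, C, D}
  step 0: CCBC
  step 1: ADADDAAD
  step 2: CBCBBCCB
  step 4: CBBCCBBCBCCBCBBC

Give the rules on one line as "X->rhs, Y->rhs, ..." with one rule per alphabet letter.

A->C, B->DA, C->AD, D->B

  step 1 ⇒ step 2: ADADDAAD ⇒ C·B·C·B·B·C·C·B
    A ↦ C
    D ↦ B
  step 0 ⇒ step 1: CCBC ⇒ AD·AD·DA·AD
    B ↦ DA
  step 0 ⇒ step 1: CCBC ⇒ AD·AD·DA·AD
    C ↦ AD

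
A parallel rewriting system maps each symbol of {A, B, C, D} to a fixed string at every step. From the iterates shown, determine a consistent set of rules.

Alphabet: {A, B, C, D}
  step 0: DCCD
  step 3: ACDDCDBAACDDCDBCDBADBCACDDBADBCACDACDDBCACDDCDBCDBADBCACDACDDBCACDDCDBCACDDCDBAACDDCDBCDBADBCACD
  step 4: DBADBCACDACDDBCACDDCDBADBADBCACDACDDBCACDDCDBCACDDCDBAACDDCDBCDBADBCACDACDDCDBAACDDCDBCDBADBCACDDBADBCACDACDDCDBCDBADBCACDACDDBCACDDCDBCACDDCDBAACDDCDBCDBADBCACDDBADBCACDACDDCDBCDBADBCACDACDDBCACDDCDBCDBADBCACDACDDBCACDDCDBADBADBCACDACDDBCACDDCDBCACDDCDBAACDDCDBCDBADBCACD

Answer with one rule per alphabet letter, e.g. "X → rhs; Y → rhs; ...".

A->DBA, B->DC, C->DBC, D->ACD

  step 3 ⇒ step 4: ACDDCDBAACDDCDBCDBADBCACDDBADBCACDACDDBCACDDCDBCDBADBCACDACDDBCACDDCDBCACDDCDBAACDDCDBCDBADBCACD ⇒ DBA·DBC·ACD·ACD·DBC·ACD·DC·DBA·DBA·DBC·ACD·ACD·DBC·ACD·DC·DBC·ACD·DC·DBA·ACD·DC·DBC·DBA·DBC·ACD·ACD·DC·DBA·ACD·DC·DBC·DBA·DBC·ACD·DBA·DBC·ACD·ACD·DC·DBC·DBA·DBC·ACD·ACD·DBC·ACD·DC·DBC·ACD·DC·DBA·ACD·DC·DBC·DBA·DBC·ACD·DBA·DBC·ACD·ACD·DC·DBC·DBA·DBC·ACD·ACD·DBC·ACD·DC·DBC·DBA·DBC·ACD·ACD·DBC·ACD·DC·DBA·DBA·DBC·ACD·ACD·DBC·ACD·DC·DBC·ACD·DC·DBA·ACD·DC·DBC·DBA·DBC·ACD
    A ↦ DBA
    B ↦ DC
    C ↦ DBC
    D ↦ ACD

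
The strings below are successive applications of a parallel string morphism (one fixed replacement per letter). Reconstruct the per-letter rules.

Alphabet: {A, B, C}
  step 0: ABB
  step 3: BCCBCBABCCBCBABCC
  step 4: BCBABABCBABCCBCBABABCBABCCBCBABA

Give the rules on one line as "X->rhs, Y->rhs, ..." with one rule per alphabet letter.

A->C, B->BC, C->BA

  step 3 ⇒ step 4: BCCBCBABCCBCBABCC ⇒ BC·BA·BA·BC·BA·BC·C·BC·BA·BA·BC·BA·BC·C·BC·BA·BA
    A ↦ C
    B ↦ BC
    C ↦ BA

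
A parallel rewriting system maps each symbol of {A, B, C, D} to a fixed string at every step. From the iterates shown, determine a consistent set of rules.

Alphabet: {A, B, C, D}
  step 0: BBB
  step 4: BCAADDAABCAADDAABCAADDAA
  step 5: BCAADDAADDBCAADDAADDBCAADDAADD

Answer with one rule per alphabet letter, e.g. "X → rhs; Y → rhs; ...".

  step 4 ⇒ step 5: BCAADDAABCAADDAABCAADDAA ⇒ BC·AA·D·D·A·A·D·D·BC·AA·D·D·A·A·D·D·BC·AA·D·D·A·A·D·D
    A ↦ D
    B ↦ BC
    C ↦ AA
    D ↦ A

A->D, B->BC, C->AA, D->A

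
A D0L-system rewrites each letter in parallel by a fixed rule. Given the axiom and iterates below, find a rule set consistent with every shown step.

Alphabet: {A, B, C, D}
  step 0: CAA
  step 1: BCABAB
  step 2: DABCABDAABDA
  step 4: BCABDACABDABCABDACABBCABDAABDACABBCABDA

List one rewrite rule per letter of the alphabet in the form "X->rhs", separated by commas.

  step 1 ⇒ step 2: BCABAB ⇒ DA·BC·AB·DA·AB·DA
    A ↦ AB
    B ↦ DA
    C ↦ BC
    D ↦ C  (constrained at step 2)

A->AB, B->DA, C->BC, D->C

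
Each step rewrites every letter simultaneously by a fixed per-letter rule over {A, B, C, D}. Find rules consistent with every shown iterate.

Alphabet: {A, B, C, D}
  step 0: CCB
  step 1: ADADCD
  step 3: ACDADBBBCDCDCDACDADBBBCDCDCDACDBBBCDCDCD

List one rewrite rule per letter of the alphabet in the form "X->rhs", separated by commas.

A->ACD, B->CD, C->AD, D->BBB

  step 0 ⇒ step 1: CCB ⇒ AD·AD·CD
    B ↦ CD
    C ↦ AD
    A ↦ ACD  (constrained at step 1)
    D ↦ BBB  (constrained at step 1)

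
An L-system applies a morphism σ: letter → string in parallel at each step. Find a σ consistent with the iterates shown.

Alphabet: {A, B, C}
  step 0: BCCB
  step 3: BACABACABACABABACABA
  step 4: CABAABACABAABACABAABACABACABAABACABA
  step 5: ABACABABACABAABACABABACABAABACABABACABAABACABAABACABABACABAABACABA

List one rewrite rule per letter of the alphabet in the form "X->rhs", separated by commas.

  step 4 ⇒ step 5: CABAABACABAABACABAABACABACABAABACABA ⇒ A·BA·CA·BA·BA·CA·BA·A·BA·CA·BA·BA·CA·BA·A·BA·CA·BA·BA·CA·BA·A·BA·CA·BA·A·BA·CA·BA·BA·CA·BA·A·BA·CA·BA
    A ↦ BA
    B ↦ CA
    C ↦ A

A->BA, B->CA, C->A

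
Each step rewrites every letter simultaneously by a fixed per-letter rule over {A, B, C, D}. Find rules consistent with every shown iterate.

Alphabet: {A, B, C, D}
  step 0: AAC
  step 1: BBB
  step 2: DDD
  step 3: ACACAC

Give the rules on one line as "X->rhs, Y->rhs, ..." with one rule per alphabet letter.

  step 2 ⇒ step 3: DDD ⇒ AC·AC·AC
    D ↦ AC
  step 0 ⇒ step 1: AAC ⇒ B·B·B
    A ↦ B
  step 1 ⇒ step 2: BBB ⇒ D·D·D
    B ↦ D
  step 0 ⇒ step 1: AAC ⇒ B·B·B
    C ↦ B

A->B, B->D, C->B, D->AC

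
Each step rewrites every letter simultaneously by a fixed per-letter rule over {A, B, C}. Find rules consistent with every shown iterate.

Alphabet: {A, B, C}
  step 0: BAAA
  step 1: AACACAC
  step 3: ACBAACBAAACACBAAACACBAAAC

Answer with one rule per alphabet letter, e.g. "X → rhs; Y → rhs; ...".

A->AC, B->A, C->BA

  step 0 ⇒ step 1: BAAA ⇒ A·AC·AC·AC
    A ↦ AC
    B ↦ A
    C ↦ BA  (constrained at step 1)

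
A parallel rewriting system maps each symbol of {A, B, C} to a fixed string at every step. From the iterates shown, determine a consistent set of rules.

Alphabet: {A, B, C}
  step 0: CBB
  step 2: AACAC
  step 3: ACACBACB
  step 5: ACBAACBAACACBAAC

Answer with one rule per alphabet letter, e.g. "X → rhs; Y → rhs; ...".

  step 2 ⇒ step 3: AACAC ⇒ AC·AC·B·AC·B
    A ↦ AC
    C ↦ B
    B ↦ A  (constrained at step 0)

A->AC, B->A, C->B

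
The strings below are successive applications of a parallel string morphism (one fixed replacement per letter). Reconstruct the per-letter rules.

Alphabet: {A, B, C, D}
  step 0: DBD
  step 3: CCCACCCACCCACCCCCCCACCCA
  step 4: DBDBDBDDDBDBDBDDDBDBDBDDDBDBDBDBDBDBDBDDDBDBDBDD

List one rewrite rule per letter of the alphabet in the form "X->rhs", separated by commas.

  step 3 ⇒ step 4: CCCACCCACCCACCCCCCCACCCA ⇒ DB·DB·DB·DD·DB·DB·DB·DD·DB·DB·DB·DD·DB·DB·DB·DB·DB·DB·DB·DD·DB·DB·DB·DD
    A ↦ DD
    C ↦ DB
    B ↦ CA  (constrained at step 0)
    D ↦ CC  (constrained at step 0)

A->DD, B->CA, C->DB, D->CC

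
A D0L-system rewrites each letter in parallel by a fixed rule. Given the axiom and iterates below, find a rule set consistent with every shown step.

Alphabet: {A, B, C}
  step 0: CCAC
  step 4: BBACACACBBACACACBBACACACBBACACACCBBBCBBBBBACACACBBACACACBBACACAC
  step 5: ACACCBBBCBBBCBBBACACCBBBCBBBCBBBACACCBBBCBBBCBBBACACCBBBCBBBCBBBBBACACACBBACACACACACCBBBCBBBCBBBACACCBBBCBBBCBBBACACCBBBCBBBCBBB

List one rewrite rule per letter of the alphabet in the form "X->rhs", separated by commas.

  step 4 ⇒ step 5: BBACACACBBACACACBBACACACBBACACACCBBBCBBBBBACACACBBACACACBBACACAC ⇒ AC·AC·CB·BB·CB·BB·CB·BB·AC·AC·CB·BB·CB·BB·CB·BB·AC·AC·CB·BB·CB·BB·CB·BB·AC·AC·CB·BB·CB·BB·CB·BB·BB·AC·AC·AC·BB·AC·AC·AC·AC·AC·CB·BB·CB·BB·CB·BB·AC·AC·CB·BB·CB·BB·CB·BB·AC·AC·CB·BB·CB·BB·CB·BB
    A ↦ CB
    B ↦ AC
    C ↦ BB

A->CB, B->AC, C->BB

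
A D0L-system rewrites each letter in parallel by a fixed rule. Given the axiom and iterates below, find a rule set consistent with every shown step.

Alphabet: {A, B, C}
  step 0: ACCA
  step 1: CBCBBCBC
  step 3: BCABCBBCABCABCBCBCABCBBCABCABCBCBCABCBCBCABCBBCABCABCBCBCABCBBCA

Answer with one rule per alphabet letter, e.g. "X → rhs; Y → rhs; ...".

A->C, B->BCA, C->BCB

  step 0 ⇒ step 1: ACCA ⇒ C·BCB·BCB·C
    A ↦ C
    C ↦ BCB
    B ↦ BCA  (constrained at step 1)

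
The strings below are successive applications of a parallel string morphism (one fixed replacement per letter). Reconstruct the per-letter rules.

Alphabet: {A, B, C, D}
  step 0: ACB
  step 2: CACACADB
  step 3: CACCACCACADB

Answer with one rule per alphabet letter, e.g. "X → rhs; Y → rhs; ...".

  step 2 ⇒ step 3: CACACADB ⇒ CA·C·CA·C·CA·C·A·DB
    A ↦ C
    B ↦ DB
    C ↦ CA
    D ↦ A

A->C, B->DB, C->CA, D->A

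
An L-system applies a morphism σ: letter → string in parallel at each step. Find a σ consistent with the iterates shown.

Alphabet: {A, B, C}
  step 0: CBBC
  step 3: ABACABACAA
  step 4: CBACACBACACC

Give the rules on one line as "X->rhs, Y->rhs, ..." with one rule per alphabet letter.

A->C, B->BA, C->A

  step 3 ⇒ step 4: ABACABACAA ⇒ C·BA·C·A·C·BA·C·A·C·C
    A ↦ C
    B ↦ BA
    C ↦ A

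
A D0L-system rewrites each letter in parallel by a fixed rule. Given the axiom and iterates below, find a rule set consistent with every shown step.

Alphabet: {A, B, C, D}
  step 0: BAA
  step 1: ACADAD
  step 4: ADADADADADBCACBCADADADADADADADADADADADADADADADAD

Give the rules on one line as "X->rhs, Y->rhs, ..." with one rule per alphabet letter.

A->AD, B->AC, C->BC, D->AD

  step 0 ⇒ step 1: BAA ⇒ AC·AD·AD
    A ↦ AD
    B ↦ AC
    C ↦ BC  (constrained at step 1)
    D ↦ AD  (constrained at step 1)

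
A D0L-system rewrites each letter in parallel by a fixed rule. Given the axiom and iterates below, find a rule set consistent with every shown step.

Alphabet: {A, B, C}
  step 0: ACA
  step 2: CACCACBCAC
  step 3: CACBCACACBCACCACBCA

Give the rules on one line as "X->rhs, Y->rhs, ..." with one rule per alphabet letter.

  step 2 ⇒ step 3: CACCACBCAC ⇒ CA·CB·CA·CA·CB·CA·C·CA·CB·CA
    A ↦ CB
    B ↦ C
    C ↦ CA

A->CB, B->C, C->CA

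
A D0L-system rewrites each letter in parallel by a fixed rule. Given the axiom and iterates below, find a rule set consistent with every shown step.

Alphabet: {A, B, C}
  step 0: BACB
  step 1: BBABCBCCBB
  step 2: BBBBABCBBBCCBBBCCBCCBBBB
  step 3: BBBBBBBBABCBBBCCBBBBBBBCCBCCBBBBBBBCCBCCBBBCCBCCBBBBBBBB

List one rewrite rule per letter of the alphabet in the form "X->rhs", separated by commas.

A->ABC, B->BB, C->BCC

  step 2 ⇒ step 3: BBBBABCBBBCCBBBCCBCCBBBB ⇒ BB·BB·BB·BB·ABC·BB·BCC·BB·BB·BB·BCC·BCC·BB·BB·BB·BCC·BCC·BB·BCC·BCC·BB·BB·BB·BB
    A ↦ ABC
    B ↦ BB
    C ↦ BCC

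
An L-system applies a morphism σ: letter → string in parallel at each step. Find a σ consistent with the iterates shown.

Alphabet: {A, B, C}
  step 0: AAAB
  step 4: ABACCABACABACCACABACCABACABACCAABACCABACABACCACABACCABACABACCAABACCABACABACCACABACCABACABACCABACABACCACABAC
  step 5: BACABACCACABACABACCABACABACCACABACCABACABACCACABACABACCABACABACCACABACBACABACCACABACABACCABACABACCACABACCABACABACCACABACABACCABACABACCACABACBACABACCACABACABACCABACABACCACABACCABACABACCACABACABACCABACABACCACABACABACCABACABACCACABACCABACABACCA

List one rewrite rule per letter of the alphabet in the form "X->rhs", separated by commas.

A->BAC, B->A, C->CA

  step 4 ⇒ step 5: ABACCABACABACCACABACCABACABACCAABACCABACABACCACABACCABACABACCAABACCABACABACCACABACCABACABACCABACABACCACABAC ⇒ BAC·A·BAC·CA·CA·BAC·A·BAC·CA·BAC·A·BAC·CA·CA·BAC·CA·BAC·A·BAC·CA·CA·BAC·A·BAC·CA·BAC·A·BAC·CA·CA·BAC·BAC·A·BAC·CA·CA·BAC·A·BAC·CA·BAC·A·BAC·CA·CA·BAC·CA·BAC·A·BAC·CA·CA·BAC·A·BAC·CA·BAC·A·BAC·CA·CA·BAC·BAC·A·BAC·CA·CA·BAC·A·BAC·CA·BAC·A·BAC·CA·CA·BAC·CA·BAC·A·BAC·CA·CA·BAC·A·BAC·CA·BAC·A·BAC·CA·CA·BAC·A·BAC·CA·BAC·A·BAC·CA·CA·BAC·CA·BAC·A·BAC·CA
    A ↦ BAC
    B ↦ A
    C ↦ CA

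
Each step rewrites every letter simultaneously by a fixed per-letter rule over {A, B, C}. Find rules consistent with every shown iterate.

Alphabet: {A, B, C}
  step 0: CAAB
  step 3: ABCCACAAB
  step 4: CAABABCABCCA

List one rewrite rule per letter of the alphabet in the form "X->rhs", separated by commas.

  step 3 ⇒ step 4: ABCCACAAB ⇒ C·A·AB·AB·C·AB·C·C·A
    A ↦ C
    B ↦ A
    C ↦ AB

A->C, B->A, C->AB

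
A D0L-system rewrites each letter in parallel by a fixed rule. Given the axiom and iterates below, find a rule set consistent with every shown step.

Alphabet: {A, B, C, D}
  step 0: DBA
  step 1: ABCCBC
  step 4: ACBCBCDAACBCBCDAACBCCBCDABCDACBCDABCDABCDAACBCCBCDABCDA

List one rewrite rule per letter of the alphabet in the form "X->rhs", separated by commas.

A->CBC, B->BC, C->DA, D->A

  step 0 ⇒ step 1: DBA ⇒ A·BC·CBC
    A ↦ CBC
    B ↦ BC
    D ↦ A
    C ↦ DA  (constrained at step 1)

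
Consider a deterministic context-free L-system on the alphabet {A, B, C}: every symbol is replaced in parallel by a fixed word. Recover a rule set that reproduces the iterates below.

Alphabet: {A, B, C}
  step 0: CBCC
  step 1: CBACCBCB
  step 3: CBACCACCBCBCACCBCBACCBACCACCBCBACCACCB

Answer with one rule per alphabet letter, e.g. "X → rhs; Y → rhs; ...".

A->CAC, B->AC, C->CB

  step 0 ⇒ step 1: CBCC ⇒ CB·AC·CB·CB
    B ↦ AC
    C ↦ CB
    A ↦ CAC  (constrained at step 1)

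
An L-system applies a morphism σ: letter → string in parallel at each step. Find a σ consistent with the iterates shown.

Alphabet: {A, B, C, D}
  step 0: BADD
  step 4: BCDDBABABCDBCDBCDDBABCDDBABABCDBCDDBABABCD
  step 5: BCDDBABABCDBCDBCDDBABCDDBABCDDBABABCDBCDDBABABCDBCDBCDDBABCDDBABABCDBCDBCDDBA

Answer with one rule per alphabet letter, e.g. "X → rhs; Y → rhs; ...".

A->D, B->BC, C->DD, D->BA

  step 4 ⇒ step 5: BCDDBABABCDBCDBCDDBABCDDBABABCDBCDDBABABCD ⇒ BC·DD·BA·BA·BC·D·BC·D·BC·DD·BA·BC·DD·BA·BC·DD·BA·BA·BC·D·BC·DD·BA·BA·BC·D·BC·D·BC·DD·BA·BC·DD·BA·BA·BC·D·BC·D·BC·DD·BA
    A ↦ D
    B ↦ BC
    C ↦ DD
    D ↦ BA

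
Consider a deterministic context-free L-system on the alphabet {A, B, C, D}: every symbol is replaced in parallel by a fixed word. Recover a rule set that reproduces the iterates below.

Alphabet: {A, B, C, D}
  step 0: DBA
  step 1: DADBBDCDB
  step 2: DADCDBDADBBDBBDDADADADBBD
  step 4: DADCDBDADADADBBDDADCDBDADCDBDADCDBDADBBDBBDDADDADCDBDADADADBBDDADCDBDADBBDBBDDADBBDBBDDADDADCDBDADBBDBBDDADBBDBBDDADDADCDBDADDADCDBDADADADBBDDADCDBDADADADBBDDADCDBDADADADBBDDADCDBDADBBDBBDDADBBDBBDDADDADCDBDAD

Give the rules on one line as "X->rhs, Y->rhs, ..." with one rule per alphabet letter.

A->CDB, B->BBD, C->A, D->DAD

  step 1 ⇒ step 2: DADBBDCDB ⇒ DAD·CDB·DAD·BBD·BBD·DAD·A·DAD·BBD
    A ↦ CDB
    B ↦ BBD
    C ↦ A
    D ↦ DAD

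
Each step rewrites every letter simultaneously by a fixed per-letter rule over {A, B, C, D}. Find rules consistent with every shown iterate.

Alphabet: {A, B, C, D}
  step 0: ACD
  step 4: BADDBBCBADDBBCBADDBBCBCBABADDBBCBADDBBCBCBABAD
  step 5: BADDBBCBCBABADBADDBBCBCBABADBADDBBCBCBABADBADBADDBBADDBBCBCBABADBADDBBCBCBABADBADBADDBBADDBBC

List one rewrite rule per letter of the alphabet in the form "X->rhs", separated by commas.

  step 4 ⇒ step 5: BADDBBCBADDBBCBADDBBCBCBABADDBBCBADDBBCBCBABAD ⇒ BA·DDB·BC·BC·BA·BA·D·BA·DDB·BC·BC·BA·BA·D·BA·DDB·BC·BC·BA·BA·D·BA·D·BA·DDB·BA·DDB·BC·BC·BA·BA·D·BA·DDB·BC·BC·BA·BA·D·BA·D·BA·DDB·BA·DDB·BC
    A ↦ DDB
    B ↦ BA
    C ↦ D
    D ↦ BC

A->DDB, B->BA, C->D, D->BC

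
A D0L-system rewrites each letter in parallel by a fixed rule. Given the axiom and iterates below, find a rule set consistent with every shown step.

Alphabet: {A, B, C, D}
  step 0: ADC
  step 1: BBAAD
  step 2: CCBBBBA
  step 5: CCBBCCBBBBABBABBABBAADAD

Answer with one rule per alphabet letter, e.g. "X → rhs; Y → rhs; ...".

A->BB, B->C, C->AD, D->A

  step 1 ⇒ step 2: BBAAD ⇒ C·C·BB·BB·A
    A ↦ BB
    B ↦ C
    D ↦ A
  step 0 ⇒ step 1: ADC ⇒ BB·A·AD
    C ↦ AD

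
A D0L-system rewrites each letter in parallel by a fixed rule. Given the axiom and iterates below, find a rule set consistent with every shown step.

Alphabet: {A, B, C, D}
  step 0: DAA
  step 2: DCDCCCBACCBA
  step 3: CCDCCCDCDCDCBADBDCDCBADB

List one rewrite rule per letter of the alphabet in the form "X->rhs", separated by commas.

A->DB, B->BA, C->DC, D->CC

  step 2 ⇒ step 3: DCDCCCBACCBA ⇒ CC·DC·CC·DC·DC·DC·BA·DB·DC·DC·BA·DB
    A ↦ DB
    B ↦ BA
    C ↦ DC
    D ↦ CC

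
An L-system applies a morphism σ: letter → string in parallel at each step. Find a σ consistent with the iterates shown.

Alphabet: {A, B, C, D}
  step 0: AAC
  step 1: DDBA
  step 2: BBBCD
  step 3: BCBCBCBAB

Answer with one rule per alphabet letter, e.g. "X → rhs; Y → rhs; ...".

A->D, B->BC, C->BA, D->B

  step 2 ⇒ step 3: BBBCD ⇒ BC·BC·BC·BA·B
    B ↦ BC
    C ↦ BA
    D ↦ B
  step 0 ⇒ step 1: AAC ⇒ D·D·BA
    A ↦ D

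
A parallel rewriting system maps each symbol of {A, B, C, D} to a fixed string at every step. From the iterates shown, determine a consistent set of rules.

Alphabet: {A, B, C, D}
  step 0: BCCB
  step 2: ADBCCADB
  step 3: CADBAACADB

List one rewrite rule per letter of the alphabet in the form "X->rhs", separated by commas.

  step 2 ⇒ step 3: ADBCCADB ⇒ C·A·DB·A·A·C·A·DB
    A ↦ C
    B ↦ DB
    C ↦ A
    D ↦ A

A->C, B->DB, C->A, D->A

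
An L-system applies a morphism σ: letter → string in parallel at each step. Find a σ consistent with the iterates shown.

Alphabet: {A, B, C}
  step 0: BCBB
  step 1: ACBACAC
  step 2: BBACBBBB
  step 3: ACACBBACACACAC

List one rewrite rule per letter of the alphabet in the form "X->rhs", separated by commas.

A->B, B->AC, C->B

  step 2 ⇒ step 3: BBACBBBB ⇒ AC·AC·B·B·AC·AC·AC·AC
    A ↦ B
    B ↦ AC
    C ↦ B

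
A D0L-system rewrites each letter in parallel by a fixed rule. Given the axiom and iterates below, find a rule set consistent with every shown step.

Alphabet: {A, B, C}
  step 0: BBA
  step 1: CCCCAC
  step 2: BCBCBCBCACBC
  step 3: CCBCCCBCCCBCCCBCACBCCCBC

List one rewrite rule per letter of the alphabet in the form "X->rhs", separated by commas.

A->AC, B->CC, C->BC

  step 2 ⇒ step 3: BCBCBCBCACBC ⇒ CC·BC·CC·BC·CC·BC·CC·BC·AC·BC·CC·BC
    A ↦ AC
    B ↦ CC
    C ↦ BC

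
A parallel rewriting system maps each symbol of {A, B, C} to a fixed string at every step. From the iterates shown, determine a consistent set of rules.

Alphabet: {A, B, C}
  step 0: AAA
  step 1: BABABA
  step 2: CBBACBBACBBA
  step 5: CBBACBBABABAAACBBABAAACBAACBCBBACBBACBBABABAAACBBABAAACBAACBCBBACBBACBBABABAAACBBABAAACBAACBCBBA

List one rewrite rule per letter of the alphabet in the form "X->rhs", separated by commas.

  step 1 ⇒ step 2: BABABA ⇒ CB·BA·CB·BA·CB·BA
    A ↦ BA
    B ↦ CB
    C ↦ AA  (constrained at step 2)

A->BA, B->CB, C->AA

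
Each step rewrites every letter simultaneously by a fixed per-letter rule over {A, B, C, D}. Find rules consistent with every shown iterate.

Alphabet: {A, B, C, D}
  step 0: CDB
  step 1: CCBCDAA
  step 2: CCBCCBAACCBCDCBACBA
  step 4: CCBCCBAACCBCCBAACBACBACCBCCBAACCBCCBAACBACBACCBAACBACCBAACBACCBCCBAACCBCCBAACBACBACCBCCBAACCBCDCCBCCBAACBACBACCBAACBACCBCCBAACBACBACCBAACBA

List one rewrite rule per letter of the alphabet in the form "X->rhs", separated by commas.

  step 1 ⇒ step 2: CCBCDAA ⇒ CCB·CCB·AA·CCB·CD·CBA·CBA
    A ↦ CBA
    B ↦ AA
    C ↦ CCB
    D ↦ CD

A->CBA, B->AA, C->CCB, D->CD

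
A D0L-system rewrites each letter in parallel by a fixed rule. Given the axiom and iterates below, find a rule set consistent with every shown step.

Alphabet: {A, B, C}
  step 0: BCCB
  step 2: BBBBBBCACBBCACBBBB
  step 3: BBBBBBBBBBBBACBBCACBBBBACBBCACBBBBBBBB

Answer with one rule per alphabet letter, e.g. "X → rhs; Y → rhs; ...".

  step 2 ⇒ step 3: BBBBBBCACBBCACBBBB ⇒ BB·BB·BB·BB·BB·BB·AC·BBC·AC·BB·BB·AC·BBC·AC·BB·BB·BB·BB
    A ↦ BBC
    B ↦ BB
    C ↦ AC

A->BBC, B->BB, C->AC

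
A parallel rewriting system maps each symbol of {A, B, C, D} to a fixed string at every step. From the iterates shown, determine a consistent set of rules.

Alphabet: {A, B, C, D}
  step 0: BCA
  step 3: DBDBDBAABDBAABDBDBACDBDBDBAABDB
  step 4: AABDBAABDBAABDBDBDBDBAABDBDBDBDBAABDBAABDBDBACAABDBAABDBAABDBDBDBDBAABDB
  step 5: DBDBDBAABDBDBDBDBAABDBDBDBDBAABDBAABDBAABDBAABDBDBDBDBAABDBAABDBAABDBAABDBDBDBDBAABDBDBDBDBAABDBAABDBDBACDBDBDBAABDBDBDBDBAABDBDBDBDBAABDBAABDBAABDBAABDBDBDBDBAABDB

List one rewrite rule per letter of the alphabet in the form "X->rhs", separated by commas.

A->DB, B->DB, C->AC, D->AAB

  step 4 ⇒ step 5: AABDBAABDBAABDBDBDBDBAABDBDBDBDBAABDBAABDBDBACAABDBAABDBAABDBDBDBDBAABDB ⇒ DB·DB·DB·AAB·DB·DB·DB·DB·AAB·DB·DB·DB·DB·AAB·DB·AAB·DB·AAB·DB·AAB·DB·DB·DB·DB·AAB·DB·AAB·DB·AAB·DB·AAB·DB·DB·DB·DB·AAB·DB·DB·DB·DB·AAB·DB·AAB·DB·DB·AC·DB·DB·DB·AAB·DB·DB·DB·DB·AAB·DB·DB·DB·DB·AAB·DB·AAB·DB·AAB·DB·AAB·DB·DB·DB·DB·AAB·DB
    A ↦ DB
    B ↦ DB
    C ↦ AC
    D ↦ AAB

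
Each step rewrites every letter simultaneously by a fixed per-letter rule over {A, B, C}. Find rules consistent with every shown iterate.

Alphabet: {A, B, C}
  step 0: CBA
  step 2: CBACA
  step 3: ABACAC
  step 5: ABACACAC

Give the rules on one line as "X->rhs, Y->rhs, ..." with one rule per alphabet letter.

  step 2 ⇒ step 3: CBACA ⇒ A·BA·C·A·C
    A ↦ C
    B ↦ BA
    C ↦ A

A->C, B->BA, C->A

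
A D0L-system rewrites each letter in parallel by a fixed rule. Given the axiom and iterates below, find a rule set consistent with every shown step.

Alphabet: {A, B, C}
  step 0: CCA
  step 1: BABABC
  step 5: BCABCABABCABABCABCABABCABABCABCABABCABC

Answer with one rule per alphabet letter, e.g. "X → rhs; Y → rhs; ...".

A->BC, B->A, C->BA

  step 0 ⇒ step 1: CCA ⇒ BA·BA·BC
    A ↦ BC
    C ↦ BA
    B ↦ A  (constrained at step 1)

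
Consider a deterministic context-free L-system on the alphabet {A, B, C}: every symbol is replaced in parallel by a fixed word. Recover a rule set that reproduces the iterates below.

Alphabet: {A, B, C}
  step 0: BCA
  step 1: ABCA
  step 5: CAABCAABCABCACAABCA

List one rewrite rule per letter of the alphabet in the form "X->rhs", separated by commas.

  step 0 ⇒ step 1: BCA ⇒ A·B·CA
    A ↦ CA
    B ↦ A
    C ↦ B

A->CA, B->A, C->B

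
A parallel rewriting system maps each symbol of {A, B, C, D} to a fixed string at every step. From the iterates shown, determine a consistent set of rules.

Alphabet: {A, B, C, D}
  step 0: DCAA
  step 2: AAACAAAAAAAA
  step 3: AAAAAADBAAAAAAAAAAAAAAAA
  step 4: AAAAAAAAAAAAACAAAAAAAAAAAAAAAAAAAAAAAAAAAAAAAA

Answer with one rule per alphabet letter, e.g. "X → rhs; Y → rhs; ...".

  step 3 ⇒ step 4: AAAAAADBAAAAAAAAAAAAAAAA ⇒ AA·AA·AA·AA·AA·AA·A·C·AA·AA·AA·AA·AA·AA·AA·AA·AA·AA·AA·AA·AA·AA·AA·AA
    A ↦ AA
    B ↦ C
    D ↦ A
  step 2 ⇒ step 3: AAACAAAAAAAA ⇒ AA·AA·AA·DB·AA·AA·AA·AA·AA·AA·AA·AA
    C ↦ DB

A->AA, B->C, C->DB, D->A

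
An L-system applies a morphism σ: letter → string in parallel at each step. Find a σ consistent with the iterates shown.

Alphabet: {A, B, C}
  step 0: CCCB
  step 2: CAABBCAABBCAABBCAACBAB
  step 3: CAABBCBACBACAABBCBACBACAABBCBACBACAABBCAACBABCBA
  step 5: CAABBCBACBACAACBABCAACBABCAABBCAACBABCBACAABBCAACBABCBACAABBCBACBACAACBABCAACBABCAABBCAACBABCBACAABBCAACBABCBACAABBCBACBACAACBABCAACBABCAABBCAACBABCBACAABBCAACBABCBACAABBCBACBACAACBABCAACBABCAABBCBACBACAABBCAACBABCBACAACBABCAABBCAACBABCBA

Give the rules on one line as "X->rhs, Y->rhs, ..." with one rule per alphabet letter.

  step 2 ⇒ step 3: CAABBCAABBCAABBCAACBAB ⇒ CAA·B·B·CBA·CBA·CAA·B·B·CBA·CBA·CAA·B·B·CBA·CBA·CAA·B·B·CAA·CBA·B·CBA
    A ↦ B
    B ↦ CBA
    C ↦ CAA

A->B, B->CBA, C->CAA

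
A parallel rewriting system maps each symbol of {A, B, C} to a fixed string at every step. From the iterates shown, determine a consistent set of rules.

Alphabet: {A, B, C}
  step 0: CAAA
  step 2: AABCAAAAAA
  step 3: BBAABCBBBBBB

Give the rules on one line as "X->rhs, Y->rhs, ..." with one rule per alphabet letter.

  step 2 ⇒ step 3: AABCAAAAAA ⇒ B·B·AA·BC·B·B·B·B·B·B
    A ↦ B
    B ↦ AA
    C ↦ BC

A->B, B->AA, C->BC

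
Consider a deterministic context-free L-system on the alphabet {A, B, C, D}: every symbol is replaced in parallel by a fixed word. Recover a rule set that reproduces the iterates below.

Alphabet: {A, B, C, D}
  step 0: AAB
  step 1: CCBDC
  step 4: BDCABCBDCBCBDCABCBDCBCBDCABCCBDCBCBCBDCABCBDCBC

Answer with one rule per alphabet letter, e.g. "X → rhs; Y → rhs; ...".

A->C, B->BDC, C->BC, D->A

  step 0 ⇒ step 1: AAB ⇒ C·C·BDC
    A ↦ C
    B ↦ BDC
    C ↦ BC  (constrained at step 1)
    D ↦ A  (constrained at step 1)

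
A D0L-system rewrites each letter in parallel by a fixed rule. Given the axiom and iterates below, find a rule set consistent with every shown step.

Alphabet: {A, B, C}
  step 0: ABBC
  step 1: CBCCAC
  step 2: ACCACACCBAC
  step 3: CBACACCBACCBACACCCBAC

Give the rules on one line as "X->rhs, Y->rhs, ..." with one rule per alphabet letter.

A->CB, B->C, C->AC

  step 2 ⇒ step 3: ACCACACCBAC ⇒ CB·AC·AC·CB·AC·CB·AC·AC·C·CB·AC
    A ↦ CB
    B ↦ C
    C ↦ AC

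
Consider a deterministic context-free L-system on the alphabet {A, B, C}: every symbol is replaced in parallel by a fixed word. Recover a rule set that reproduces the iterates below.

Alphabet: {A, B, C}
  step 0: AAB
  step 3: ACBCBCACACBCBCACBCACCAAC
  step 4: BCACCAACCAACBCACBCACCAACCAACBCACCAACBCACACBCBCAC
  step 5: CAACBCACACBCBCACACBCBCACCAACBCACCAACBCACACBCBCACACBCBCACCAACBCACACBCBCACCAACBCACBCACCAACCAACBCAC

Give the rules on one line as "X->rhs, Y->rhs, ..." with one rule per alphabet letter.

  step 4 ⇒ step 5: BCACCAACCAACBCACBCACCAACCAACBCACCAACBCACACBCBCAC ⇒ CA·AC·BC·AC·AC·BC·BC·AC·AC·BC·BC·AC·CA·AC·BC·AC·CA·AC·BC·AC·AC·BC·BC·AC·AC·BC·BC·AC·CA·AC·BC·AC·AC·BC·BC·AC·CA·AC·BC·AC·BC·AC·CA·AC·CA·AC·BC·AC
    A ↦ BC
    B ↦ CA
    C ↦ AC

A->BC, B->CA, C->AC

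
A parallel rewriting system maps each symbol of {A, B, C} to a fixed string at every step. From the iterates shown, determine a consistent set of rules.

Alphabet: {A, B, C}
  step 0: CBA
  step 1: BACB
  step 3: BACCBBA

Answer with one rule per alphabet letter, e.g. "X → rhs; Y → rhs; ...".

A->B, B->C, C->BA

  step 0 ⇒ step 1: CBA ⇒ BA·C·B
    A ↦ B
    B ↦ C
    C ↦ BA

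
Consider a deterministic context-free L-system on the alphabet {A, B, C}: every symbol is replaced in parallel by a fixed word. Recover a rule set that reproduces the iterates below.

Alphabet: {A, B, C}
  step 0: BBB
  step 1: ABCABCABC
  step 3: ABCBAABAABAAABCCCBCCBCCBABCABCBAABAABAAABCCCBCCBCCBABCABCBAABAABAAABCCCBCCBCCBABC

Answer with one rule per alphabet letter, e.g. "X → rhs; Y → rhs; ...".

  step 0 ⇒ step 1: BBB ⇒ ABC·ABC·ABC
    B ↦ ABC
    A ↦ BAA  (constrained at step 1)
    C ↦ CCB  (constrained at step 1)

A->BAA, B->ABC, C->CCB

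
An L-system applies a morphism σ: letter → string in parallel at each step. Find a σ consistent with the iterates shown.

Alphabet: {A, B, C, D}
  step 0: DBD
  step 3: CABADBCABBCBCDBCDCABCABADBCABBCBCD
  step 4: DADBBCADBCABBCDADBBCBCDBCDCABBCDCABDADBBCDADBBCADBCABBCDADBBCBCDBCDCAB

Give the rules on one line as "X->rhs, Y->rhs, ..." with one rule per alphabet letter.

A->ADB, B->BC, C->D, D->CAB

  step 3 ⇒ step 4: CABADBCABBCBCDBCDCABCABADBCABBCBCD ⇒ D·ADB·BC·ADB·CAB·BC·D·ADB·BC·BC·D·BC·D·CAB·BC·D·CAB·D·ADB·BC·D·ADB·BC·ADB·CAB·BC·D·ADB·BC·BC·D·BC·D·CAB
    A ↦ ADB
    B ↦ BC
    C ↦ D
    D ↦ CAB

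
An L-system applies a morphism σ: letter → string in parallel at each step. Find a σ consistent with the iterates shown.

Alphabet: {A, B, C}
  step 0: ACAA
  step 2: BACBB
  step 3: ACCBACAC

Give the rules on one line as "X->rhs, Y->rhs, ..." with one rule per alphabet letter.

A->C, B->AC, C->B

  step 2 ⇒ step 3: BACBB ⇒ AC·C·B·AC·AC
    A ↦ C
    B ↦ AC
    C ↦ B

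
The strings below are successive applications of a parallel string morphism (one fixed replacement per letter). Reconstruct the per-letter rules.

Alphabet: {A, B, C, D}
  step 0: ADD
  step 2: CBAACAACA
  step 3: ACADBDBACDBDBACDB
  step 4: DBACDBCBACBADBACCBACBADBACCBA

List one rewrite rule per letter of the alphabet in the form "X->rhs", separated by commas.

A->DB, B->A, C->AC, D->CB

  step 3 ⇒ step 4: ACADBDBACDBDBACDB ⇒ DB·AC·DB·CB·A·CB·A·DB·AC·CB·A·CB·A·DB·AC·CB·A
    A ↦ DB
    B ↦ A
    C ↦ AC
    D ↦ CB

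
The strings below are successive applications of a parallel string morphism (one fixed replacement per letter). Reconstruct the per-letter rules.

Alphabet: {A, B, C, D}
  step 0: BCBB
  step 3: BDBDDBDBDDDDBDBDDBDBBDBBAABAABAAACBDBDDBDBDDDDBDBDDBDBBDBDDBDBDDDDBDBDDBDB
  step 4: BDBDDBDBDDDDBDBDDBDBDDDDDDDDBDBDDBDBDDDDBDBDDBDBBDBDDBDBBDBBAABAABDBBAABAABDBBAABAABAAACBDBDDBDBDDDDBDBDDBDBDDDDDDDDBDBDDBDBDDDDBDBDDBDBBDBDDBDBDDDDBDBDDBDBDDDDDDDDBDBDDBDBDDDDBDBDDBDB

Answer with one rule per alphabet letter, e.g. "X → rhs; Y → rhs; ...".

  step 3 ⇒ step 4: BDBDDBDBDDDDBDBDDBDBBDBBAABAABAAACBDBDDBDBDDDDBDBDDBDBBDBDDBDBDDDDBDBDDBDB ⇒ BDB·DD·BDB·DD·DD·BDB·DD·BDB·DD·DD·DD·DD·BDB·DD·BDB·DD·DD·BDB·DD·BDB·BDB·DD·BDB·BDB·BAA·BAA·BDB·BAA·BAA·BDB·BAA·BAA·BAA·AC·BDB·DD·BDB·DD·DD·BDB·DD·BDB·DD·DD·DD·DD·BDB·DD·BDB·DD·DD·BDB·DD·BDB·BDB·DD·BDB·DD·DD·BDB·DD·BDB·DD·DD·DD·DD·BDB·DD·BDB·DD·DD·BDB·DD·BDB
    A ↦ BAA
    B ↦ BDB
    C ↦ AC
    D ↦ DD

A->BAA, B->BDB, C->AC, D->DD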